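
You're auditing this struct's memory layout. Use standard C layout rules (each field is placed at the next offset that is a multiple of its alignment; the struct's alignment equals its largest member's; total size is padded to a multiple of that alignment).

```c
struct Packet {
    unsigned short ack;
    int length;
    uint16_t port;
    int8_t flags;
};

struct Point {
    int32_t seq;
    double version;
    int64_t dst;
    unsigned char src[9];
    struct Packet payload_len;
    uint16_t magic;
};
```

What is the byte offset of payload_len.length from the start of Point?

Packet: 0..2  ack  (2B, 2-aligned); 2..4  -- padding (2B); 4..8  length  (4B, 4-aligned); 8..10  port  (2B, 2-aligned); 10..11  flags  (1B, 1-aligned); 11..12  -- tail padding (1B); sizeof = 12, alignof = 4
0..4  seq  (4B, 4-aligned)
4..8  -- padding (4B)
8..16  version  (8B, 8-aligned)
16..24  dst  (8B, 8-aligned)
24..33  src  (9B, 1-aligned)
33..36  -- padding (3B)
36..48  payload_len  (12B, 4-aligned)
within Packet: length at 4
36 + 4 = 40

40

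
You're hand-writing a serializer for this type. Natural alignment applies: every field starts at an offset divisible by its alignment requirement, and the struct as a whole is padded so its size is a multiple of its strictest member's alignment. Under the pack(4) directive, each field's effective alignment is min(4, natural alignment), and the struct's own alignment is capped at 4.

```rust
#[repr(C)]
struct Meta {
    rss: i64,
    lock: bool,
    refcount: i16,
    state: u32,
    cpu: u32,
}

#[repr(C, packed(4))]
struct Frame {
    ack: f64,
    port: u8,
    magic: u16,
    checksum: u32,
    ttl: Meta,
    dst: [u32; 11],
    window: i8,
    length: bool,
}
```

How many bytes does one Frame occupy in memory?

Meta: rss at 0 (size 8, align 8) → ends 8; lock at 8 (size 1, align 1) → ends 9; pad 1 to align 2 for refcount; refcount at 10 (size 2, align 2) → ends 12; state at 12 (size 4, align 4) → ends 16; cpu at 16 (size 4, align 4) → ends 20; tail pad 4 to reach multiple of 8; total 24 bytes, alignment 8
ack at 0 (size 8, align 4) → ends 8
port at 8 (size 1, align 1) → ends 9
pad 1 to align 2 for magic
magic at 10 (size 2, align 2) → ends 12
checksum at 12 (size 4, align 4) → ends 16
ttl at 16 (size 24, align 4) → ends 40
dst at 40 (size 44, align 4) → ends 84
window at 84 (size 1, align 1) → ends 85
length at 85 (size 1, align 1) → ends 86
tail pad 2 to reach multiple of 4
total 88 bytes, alignment 4

88 bytes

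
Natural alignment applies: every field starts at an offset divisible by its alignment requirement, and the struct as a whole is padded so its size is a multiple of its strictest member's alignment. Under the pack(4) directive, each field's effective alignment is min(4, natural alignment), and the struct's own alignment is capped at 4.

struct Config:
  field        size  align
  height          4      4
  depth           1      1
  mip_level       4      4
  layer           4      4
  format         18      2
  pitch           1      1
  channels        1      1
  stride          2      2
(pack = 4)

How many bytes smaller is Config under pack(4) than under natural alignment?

natural layout:
  0..4  height  (4B, 4-aligned)
  4..5  depth  (1B, 1-aligned)
  5..8  -- padding (3B)
  8..12  mip_level  (4B, 4-aligned)
  12..16  layer  (4B, 4-aligned)
  16..34  format  (18B, 2-aligned)
  34..35  pitch  (1B, 1-aligned)
  35..36  channels  (1B, 1-aligned)
  36..38  stride  (2B, 2-aligned)
  38..40  -- tail padding (2B)
  sizeof = 40, alignof = 4
packed(4) layout:
  0..4  height  (4B, 4-aligned)
  4..5  depth  (1B, 1-aligned)
  5..8  -- padding (3B)
  8..12  mip_level  (4B, 4-aligned)
  12..16  layer  (4B, 4-aligned)
  16..34  format  (18B, 2-aligned)
  34..35  pitch  (1B, 1-aligned)
  35..36  channels  (1B, 1-aligned)
  36..38  stride  (2B, 2-aligned)
  38..40  -- tail padding (2B)
  sizeof = 40, alignof = 4
40 − 40 = 0

0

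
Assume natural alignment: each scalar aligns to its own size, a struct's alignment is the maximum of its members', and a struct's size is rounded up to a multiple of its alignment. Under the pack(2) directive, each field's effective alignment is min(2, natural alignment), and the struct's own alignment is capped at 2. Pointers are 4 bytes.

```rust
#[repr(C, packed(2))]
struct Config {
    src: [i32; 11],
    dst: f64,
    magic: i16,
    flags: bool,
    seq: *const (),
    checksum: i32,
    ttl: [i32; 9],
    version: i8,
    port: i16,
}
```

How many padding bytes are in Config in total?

0..44  src  (44B, 2-aligned)
44..52  dst  (8B, 2-aligned)
52..54  magic  (2B, 2-aligned)
54..55  flags  (1B, 1-aligned)
55..56  -- padding (1B)
56..60  seq  (4B, 2-aligned)
60..64  checksum  (4B, 2-aligned)
64..100  ttl  (36B, 2-aligned)
100..101  version  (1B, 1-aligned)
101..102  -- padding (1B)
102..104  port  (2B, 2-aligned)
sizeof = 104, alignof = 2
data bytes 102, size 104 → padding 2

2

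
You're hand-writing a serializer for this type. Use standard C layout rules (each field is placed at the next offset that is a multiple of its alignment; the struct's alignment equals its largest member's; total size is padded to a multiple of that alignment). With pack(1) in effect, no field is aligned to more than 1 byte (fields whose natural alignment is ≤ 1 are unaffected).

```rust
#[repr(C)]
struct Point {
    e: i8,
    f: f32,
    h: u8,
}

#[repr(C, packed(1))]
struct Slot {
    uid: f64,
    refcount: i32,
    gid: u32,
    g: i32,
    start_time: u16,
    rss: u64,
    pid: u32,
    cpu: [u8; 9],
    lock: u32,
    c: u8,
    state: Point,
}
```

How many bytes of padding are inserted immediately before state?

0

Point: 0..1  e  (1B, 1-aligned); 1..4  -- padding (3B); 4..8  f  (4B, 4-aligned); 8..9  h  (1B, 1-aligned); 9..12  -- tail padding (3B); sizeof = 12, alignof = 4
0..8  uid  (8B, 1-aligned)
8..12  refcount  (4B, 1-aligned)
12..16  gid  (4B, 1-aligned)
16..20  g  (4B, 1-aligned)
20..22  start_time  (2B, 1-aligned)
22..30  rss  (8B, 1-aligned)
30..34  pid  (4B, 1-aligned)
34..43  cpu  (9B, 1-aligned)
43..47  lock  (4B, 1-aligned)
47..48  c  (1B, 1-aligned)
48..60  state  (12B, 1-aligned)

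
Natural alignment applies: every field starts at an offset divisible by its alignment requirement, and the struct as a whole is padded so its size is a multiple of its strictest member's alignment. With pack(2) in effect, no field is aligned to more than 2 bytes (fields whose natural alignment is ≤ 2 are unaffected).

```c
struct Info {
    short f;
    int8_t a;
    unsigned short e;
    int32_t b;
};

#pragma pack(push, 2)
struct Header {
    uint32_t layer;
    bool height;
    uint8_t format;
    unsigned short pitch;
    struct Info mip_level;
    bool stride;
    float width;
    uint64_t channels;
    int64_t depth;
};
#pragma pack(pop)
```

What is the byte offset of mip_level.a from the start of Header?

10

Info: f at 0 (size 2, align 2) → ends 2; a at 2 (size 1, align 1) → ends 3; pad 1 to align 2 for e; e at 4 (size 2, align 2) → ends 6; pad 2 to align 4 for b; b at 8 (size 4, align 4) → ends 12; total 12 bytes, alignment 4
layer at 0 (size 4, align 2) → ends 4
height at 4 (size 1, align 1) → ends 5
format at 5 (size 1, align 1) → ends 6
pitch at 6 (size 2, align 2) → ends 8
mip_level at 8 (size 12, align 2) → ends 20
within Info: a at 2
8 + 2 = 10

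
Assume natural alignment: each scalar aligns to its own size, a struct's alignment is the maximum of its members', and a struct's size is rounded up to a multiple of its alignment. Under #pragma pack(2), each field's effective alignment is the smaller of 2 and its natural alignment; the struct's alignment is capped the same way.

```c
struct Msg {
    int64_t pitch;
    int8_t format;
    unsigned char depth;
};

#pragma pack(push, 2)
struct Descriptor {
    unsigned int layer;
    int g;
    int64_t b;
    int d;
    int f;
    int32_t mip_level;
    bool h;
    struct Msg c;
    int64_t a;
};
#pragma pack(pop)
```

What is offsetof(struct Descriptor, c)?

30

Msg: pitch at 0 (size 8, align 8) → ends 8; format at 8 (size 1, align 1) → ends 9; depth at 9 (size 1, align 1) → ends 10; tail pad 6 to reach multiple of 8; total 16 bytes, alignment 8
layer at 0 (size 4, align 2) → ends 4
g at 4 (size 4, align 2) → ends 8
b at 8 (size 8, align 2) → ends 16
d at 16 (size 4, align 2) → ends 20
f at 20 (size 4, align 2) → ends 24
mip_level at 24 (size 4, align 2) → ends 28
h at 28 (size 1, align 1) → ends 29
pad 1 to align 2 for c
c at 30 (size 16, align 2) → ends 46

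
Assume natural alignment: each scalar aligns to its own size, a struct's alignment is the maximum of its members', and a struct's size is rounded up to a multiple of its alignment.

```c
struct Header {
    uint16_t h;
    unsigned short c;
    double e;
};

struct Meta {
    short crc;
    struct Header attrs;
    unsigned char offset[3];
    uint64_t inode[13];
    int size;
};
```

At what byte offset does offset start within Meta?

24

Header: 0..2  h  (2B, 2-aligned); 2..4  c  (2B, 2-aligned); 4..8  -- padding (4B); 8..16  e  (8B, 8-aligned); sizeof = 16, alignof = 8
0..2  crc  (2B, 2-aligned)
2..8  -- padding (6B)
8..24  attrs  (16B, 8-aligned)
24..27  offset  (3B, 1-aligned)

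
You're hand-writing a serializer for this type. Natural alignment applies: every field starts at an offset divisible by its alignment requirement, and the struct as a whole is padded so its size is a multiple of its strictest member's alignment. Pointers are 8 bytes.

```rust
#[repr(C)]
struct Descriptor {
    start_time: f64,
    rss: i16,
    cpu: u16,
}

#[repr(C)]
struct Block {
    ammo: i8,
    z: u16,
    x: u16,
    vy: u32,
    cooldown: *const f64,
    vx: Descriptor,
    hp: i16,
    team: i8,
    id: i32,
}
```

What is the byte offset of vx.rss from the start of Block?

Descriptor: 0..8  start_time  (8B, 8-aligned); 8..10  rss  (2B, 2-aligned); 10..12  cpu  (2B, 2-aligned); 12..16  -- tail padding (4B); sizeof = 16, alignof = 8
0..1  ammo  (1B, 1-aligned)
1..2  -- padding (1B)
2..4  z  (2B, 2-aligned)
4..6  x  (2B, 2-aligned)
6..8  -- padding (2B)
8..12  vy  (4B, 4-aligned)
12..16  -- padding (4B)
16..24  cooldown  (8B, 8-aligned)
24..40  vx  (16B, 8-aligned)
within Descriptor: rss at 8
24 + 8 = 32

32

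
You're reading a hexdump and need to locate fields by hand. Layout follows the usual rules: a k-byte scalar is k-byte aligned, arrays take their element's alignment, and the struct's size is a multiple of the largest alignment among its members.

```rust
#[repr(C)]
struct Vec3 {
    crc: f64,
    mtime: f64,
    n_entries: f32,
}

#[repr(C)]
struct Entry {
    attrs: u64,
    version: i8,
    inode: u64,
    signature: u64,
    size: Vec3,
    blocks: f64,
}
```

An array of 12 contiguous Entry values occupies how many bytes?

Vec3: 0..8  crc  (8B, 8-aligned); 8..16  mtime  (8B, 8-aligned); 16..20  n_entries  (4B, 4-aligned); 20..24  -- tail padding (4B); sizeof = 24, alignof = 8
0..8  attrs  (8B, 8-aligned)
8..9  version  (1B, 1-aligned)
9..16  -- padding (7B)
16..24  inode  (8B, 8-aligned)
24..32  signature  (8B, 8-aligned)
32..56  size  (24B, 8-aligned)
56..64  blocks  (8B, 8-aligned)
sizeof = 64, alignof = 8
array of 12: 12 × 64 = 768

768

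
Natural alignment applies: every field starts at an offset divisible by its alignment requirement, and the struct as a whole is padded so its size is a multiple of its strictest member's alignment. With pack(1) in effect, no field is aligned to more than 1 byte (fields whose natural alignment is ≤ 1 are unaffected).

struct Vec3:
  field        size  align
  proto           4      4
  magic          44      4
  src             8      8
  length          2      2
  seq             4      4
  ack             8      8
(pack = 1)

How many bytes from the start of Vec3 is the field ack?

0..4  proto  (4B, 1-aligned)
4..48  magic  (44B, 1-aligned)
48..56  src  (8B, 1-aligned)
56..58  length  (2B, 1-aligned)
58..62  seq  (4B, 1-aligned)
62..70  ack  (8B, 1-aligned)

62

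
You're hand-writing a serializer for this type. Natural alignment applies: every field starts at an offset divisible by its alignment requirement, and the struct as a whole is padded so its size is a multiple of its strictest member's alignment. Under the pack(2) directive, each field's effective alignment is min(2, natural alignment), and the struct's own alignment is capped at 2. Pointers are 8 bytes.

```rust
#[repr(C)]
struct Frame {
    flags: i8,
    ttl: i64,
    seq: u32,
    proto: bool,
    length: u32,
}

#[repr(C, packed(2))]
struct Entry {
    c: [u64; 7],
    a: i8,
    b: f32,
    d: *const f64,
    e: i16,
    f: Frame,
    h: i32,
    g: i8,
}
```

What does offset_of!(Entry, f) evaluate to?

Frame: flags at 0 (size 1, align 1) → ends 1; pad 7 to align 8 for ttl; ttl at 8 (size 8, align 8) → ends 16; seq at 16 (size 4, align 4) → ends 20; proto at 20 (size 1, align 1) → ends 21; pad 3 to align 4 for length; length at 24 (size 4, align 4) → ends 28; tail pad 4 to reach multiple of 8; total 32 bytes, alignment 8
c at 0 (size 56, align 2) → ends 56
a at 56 (size 1, align 1) → ends 57
pad 1 to align 2 for b
b at 58 (size 4, align 2) → ends 62
d at 62 (size 8, align 2) → ends 70
e at 70 (size 2, align 2) → ends 72
f at 72 (size 32, align 2) → ends 104

72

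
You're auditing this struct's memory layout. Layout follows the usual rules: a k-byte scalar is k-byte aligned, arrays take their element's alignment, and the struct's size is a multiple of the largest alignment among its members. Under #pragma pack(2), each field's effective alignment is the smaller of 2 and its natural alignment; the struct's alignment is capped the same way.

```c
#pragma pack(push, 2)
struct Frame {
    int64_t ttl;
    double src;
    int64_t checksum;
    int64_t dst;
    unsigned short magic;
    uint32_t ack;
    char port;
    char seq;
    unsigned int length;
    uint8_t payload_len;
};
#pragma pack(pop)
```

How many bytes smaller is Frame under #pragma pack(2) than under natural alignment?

natural layout:
  ttl at 0 (size 8, align 8) → ends 8
  src at 8 (size 8, align 8) → ends 16
  checksum at 16 (size 8, align 8) → ends 24
  dst at 24 (size 8, align 8) → ends 32
  magic at 32 (size 2, align 2) → ends 34
  pad 2 to align 4 for ack
  ack at 36 (size 4, align 4) → ends 40
  port at 40 (size 1, align 1) → ends 41
  seq at 41 (size 1, align 1) → ends 42
  pad 2 to align 4 for length
  length at 44 (size 4, align 4) → ends 48
  payload_len at 48 (size 1, align 1) → ends 49
  tail pad 7 to reach multiple of 8
  total 56 bytes, alignment 8
packed(2) layout:
  ttl at 0 (size 8, align 2) → ends 8
  src at 8 (size 8, align 2) → ends 16
  checksum at 16 (size 8, align 2) → ends 24
  dst at 24 (size 8, align 2) → ends 32
  magic at 32 (size 2, align 2) → ends 34
  ack at 34 (size 4, align 2) → ends 38
  port at 38 (size 1, align 1) → ends 39
  seq at 39 (size 1, align 1) → ends 40
  length at 40 (size 4, align 2) → ends 44
  payload_len at 44 (size 1, align 1) → ends 45
  tail pad 1 to reach multiple of 2
  total 46 bytes, alignment 2
56 − 46 = 10

10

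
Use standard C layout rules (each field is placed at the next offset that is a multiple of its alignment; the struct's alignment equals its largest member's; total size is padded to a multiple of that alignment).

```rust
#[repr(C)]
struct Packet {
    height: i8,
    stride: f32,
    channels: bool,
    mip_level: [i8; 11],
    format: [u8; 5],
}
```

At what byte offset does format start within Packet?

20

height at 0 (size 1, align 1) → ends 1
pad 3 to align 4 for stride
stride at 4 (size 4, align 4) → ends 8
channels at 8 (size 1, align 1) → ends 9
mip_level at 9 (size 11, align 1) → ends 20
format at 20 (size 5, align 1) → ends 25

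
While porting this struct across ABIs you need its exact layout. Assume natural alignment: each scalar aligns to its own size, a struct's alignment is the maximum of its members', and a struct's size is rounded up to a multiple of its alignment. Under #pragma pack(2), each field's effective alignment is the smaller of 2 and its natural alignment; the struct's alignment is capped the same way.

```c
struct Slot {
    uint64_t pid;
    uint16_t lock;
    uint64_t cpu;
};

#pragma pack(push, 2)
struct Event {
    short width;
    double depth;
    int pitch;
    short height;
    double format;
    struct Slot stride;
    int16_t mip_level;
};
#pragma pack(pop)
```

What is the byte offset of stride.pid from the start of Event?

24

Slot: @0: pid [8B, align 8] → 8; @8: lock [2B, align 2] → 10; +6 pad (align 8); @16: cpu [8B, align 8] → 24; size 24, align 8
@0: width [2B, align 2] → 2
@2: depth [8B, align 2] → 10
@10: pitch [4B, align 2] → 14
@14: height [2B, align 2] → 16
@16: format [8B, align 2] → 24
@24: stride [24B, align 2] → 48
within Slot: pid at 0
24 + 0 = 24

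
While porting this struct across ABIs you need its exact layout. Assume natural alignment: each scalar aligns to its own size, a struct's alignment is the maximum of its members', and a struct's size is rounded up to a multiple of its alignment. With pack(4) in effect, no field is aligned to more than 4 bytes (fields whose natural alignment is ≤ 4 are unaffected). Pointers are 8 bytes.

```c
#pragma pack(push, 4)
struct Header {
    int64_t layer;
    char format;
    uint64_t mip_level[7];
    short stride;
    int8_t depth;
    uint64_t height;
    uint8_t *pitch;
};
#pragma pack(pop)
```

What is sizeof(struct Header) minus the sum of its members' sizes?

4

layer at 0 (size 8, align 4) → ends 8
format at 8 (size 1, align 1) → ends 9
pad 3 to align 4 for mip_level
mip_level at 12 (size 56, align 4) → ends 68
stride at 68 (size 2, align 2) → ends 70
depth at 70 (size 1, align 1) → ends 71
pad 1 to align 4 for height
height at 72 (size 8, align 4) → ends 80
pitch at 80 (size 8, align 4) → ends 88
total 88 bytes, alignment 4
data bytes 84, size 88 → padding 4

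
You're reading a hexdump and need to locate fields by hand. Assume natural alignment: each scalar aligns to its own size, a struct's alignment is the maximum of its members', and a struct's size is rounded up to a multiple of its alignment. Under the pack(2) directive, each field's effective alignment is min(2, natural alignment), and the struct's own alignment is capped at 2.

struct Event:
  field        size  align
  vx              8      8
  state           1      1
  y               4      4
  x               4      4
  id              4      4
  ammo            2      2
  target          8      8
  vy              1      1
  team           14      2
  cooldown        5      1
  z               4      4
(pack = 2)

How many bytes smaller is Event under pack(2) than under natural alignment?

14

natural layout:
  vx at 0 (size 8, align 8) → ends 8
  state at 8 (size 1, align 1) → ends 9
  pad 3 to align 4 for y
  y at 12 (size 4, align 4) → ends 16
  x at 16 (size 4, align 4) → ends 20
  id at 20 (size 4, align 4) → ends 24
  ammo at 24 (size 2, align 2) → ends 26
  pad 6 to align 8 for target
  target at 32 (size 8, align 8) → ends 40
  vy at 40 (size 1, align 1) → ends 41
  pad 1 to align 2 for team
  team at 42 (size 14, align 2) → ends 56
  cooldown at 56 (size 5, align 1) → ends 61
  pad 3 to align 4 for z
  z at 64 (size 4, align 4) → ends 68
  tail pad 4 to reach multiple of 8
  total 72 bytes, alignment 8
packed(2) layout:
  vx at 0 (size 8, align 2) → ends 8
  state at 8 (size 1, align 1) → ends 9
  pad 1 to align 2 for y
  y at 10 (size 4, align 2) → ends 14
  x at 14 (size 4, align 2) → ends 18
  id at 18 (size 4, align 2) → ends 22
  ammo at 22 (size 2, align 2) → ends 24
  target at 24 (size 8, align 2) → ends 32
  vy at 32 (size 1, align 1) → ends 33
  pad 1 to align 2 for team
  team at 34 (size 14, align 2) → ends 48
  cooldown at 48 (size 5, align 1) → ends 53
  pad 1 to align 2 for z
  z at 54 (size 4, align 2) → ends 58
  total 58 bytes, alignment 2
72 − 58 = 14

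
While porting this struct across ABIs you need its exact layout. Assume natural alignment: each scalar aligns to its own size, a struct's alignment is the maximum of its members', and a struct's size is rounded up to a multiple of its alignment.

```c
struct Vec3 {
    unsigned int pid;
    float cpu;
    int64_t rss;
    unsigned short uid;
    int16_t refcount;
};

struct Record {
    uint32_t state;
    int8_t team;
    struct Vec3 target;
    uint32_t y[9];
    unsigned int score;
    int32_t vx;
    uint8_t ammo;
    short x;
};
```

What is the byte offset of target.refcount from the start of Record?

Vec3: 0..4  pid  (4B, 4-aligned); 4..8  cpu  (4B, 4-aligned); 8..16  rss  (8B, 8-aligned); 16..18  uid  (2B, 2-aligned); 18..20  refcount  (2B, 2-aligned); 20..24  -- tail padding (4B); sizeof = 24, alignof = 8
0..4  state  (4B, 4-aligned)
4..5  team  (1B, 1-aligned)
5..8  -- padding (3B)
8..32  target  (24B, 8-aligned)
within Vec3: refcount at 18
8 + 18 = 26

26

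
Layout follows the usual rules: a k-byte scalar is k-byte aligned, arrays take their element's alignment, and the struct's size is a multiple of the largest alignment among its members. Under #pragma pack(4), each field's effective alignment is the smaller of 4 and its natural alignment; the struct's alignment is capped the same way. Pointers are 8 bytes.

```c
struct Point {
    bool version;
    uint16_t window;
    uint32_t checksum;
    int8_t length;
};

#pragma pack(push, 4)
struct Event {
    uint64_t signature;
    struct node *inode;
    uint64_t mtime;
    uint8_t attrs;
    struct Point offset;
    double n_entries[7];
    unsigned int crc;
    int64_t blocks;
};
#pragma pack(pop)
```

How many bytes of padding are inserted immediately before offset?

3

Point: 0..1  version  (1B, 1-aligned); 1..2  -- padding (1B); 2..4  window  (2B, 2-aligned); 4..8  checksum  (4B, 4-aligned); 8..9  length  (1B, 1-aligned); 9..12  -- tail padding (3B); sizeof = 12, alignof = 4
0..8  signature  (8B, 4-aligned)
8..16  inode  (8B, 4-aligned)
16..24  mtime  (8B, 4-aligned)
24..25  attrs  (1B, 1-aligned)
25..28  -- padding (3B)
28..40  offset  (12B, 4-aligned)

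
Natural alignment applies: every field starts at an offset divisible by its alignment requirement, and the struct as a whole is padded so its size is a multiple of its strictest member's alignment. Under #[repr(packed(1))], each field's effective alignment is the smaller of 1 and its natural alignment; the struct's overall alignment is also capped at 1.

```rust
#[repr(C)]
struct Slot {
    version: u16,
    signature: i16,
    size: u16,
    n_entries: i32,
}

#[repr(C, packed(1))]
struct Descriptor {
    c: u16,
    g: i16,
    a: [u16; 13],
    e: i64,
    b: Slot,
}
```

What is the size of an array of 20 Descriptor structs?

1000

Slot: version at 0 (size 2, align 2) → ends 2; signature at 2 (size 2, align 2) → ends 4; size at 4 (size 2, align 2) → ends 6; pad 2 to align 4 for n_entries; n_entries at 8 (size 4, align 4) → ends 12; total 12 bytes, alignment 4
c at 0 (size 2, align 1) → ends 2
g at 2 (size 2, align 1) → ends 4
a at 4 (size 26, align 1) → ends 30
e at 30 (size 8, align 1) → ends 38
b at 38 (size 12, align 1) → ends 50
total 50 bytes, alignment 1
array of 20: 20 × 50 = 1000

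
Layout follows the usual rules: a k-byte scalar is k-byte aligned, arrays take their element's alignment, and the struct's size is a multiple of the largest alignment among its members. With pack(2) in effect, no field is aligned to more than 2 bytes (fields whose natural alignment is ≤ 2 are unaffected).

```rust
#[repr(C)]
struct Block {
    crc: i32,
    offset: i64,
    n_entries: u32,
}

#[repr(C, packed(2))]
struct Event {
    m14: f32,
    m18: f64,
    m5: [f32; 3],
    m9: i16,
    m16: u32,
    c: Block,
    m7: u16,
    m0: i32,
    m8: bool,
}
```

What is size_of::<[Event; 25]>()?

1550

Block: 0..4  crc  (4B, 4-aligned); 4..8  -- padding (4B); 8..16  offset  (8B, 8-aligned); 16..20  n_entries  (4B, 4-aligned); 20..24  -- tail padding (4B); sizeof = 24, alignof = 8
0..4  m14  (4B, 2-aligned)
4..12  m18  (8B, 2-aligned)
12..24  m5  (12B, 2-aligned)
24..26  m9  (2B, 2-aligned)
26..30  m16  (4B, 2-aligned)
30..54  c  (24B, 2-aligned)
54..56  m7  (2B, 2-aligned)
56..60  m0  (4B, 2-aligned)
60..61  m8  (1B, 1-aligned)
61..62  -- tail padding (1B)
sizeof = 62, alignof = 2
array of 25: 25 × 62 = 1550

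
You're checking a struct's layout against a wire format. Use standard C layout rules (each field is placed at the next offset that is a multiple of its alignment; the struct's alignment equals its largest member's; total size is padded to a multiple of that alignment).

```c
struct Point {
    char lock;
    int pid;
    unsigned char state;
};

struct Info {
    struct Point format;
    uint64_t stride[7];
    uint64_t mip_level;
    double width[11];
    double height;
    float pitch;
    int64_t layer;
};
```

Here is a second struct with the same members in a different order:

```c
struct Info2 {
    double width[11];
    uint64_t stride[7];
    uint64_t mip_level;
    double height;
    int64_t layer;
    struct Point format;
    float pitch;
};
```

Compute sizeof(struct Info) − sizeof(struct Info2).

8

Point: @0: lock [1B, align 1] → 1; +3 pad (align 4); @4: pid [4B, align 4] → 8; @8: state [1B, align 1] → 9; +3 tail pad (align 4); size 12, align 4
@0: format [12B, align 4] → 12
+4 pad (align 8)
@16: stride [56B, align 8] → 72
@72: mip_level [8B, align 8] → 80
@80: width [88B, align 8] → 168
@168: height [8B, align 8] → 176
@176: pitch [4B, align 4] → 180
+4 pad (align 8)
@184: layer [8B, align 8] → 192
size 192, align 8
— Info2 —
@0: width [88B, align 8] → 88
@88: stride [56B, align 8] → 144
@144: mip_level [8B, align 8] → 152
@152: height [8B, align 8] → 160
@160: layer [8B, align 8] → 168
@168: format [12B, align 4] → 180
@180: pitch [4B, align 4] → 184
size 184, align 8
192 − 184 = 8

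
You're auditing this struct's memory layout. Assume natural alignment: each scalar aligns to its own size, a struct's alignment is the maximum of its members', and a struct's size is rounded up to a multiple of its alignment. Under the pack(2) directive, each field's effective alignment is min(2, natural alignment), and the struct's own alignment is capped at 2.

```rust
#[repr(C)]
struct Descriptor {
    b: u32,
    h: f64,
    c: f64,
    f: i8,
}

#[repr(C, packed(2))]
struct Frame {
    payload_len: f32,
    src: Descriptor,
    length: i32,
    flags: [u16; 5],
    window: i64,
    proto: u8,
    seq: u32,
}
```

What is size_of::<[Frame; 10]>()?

640

Descriptor: @0: b [4B, align 4] → 4; +4 pad (align 8); @8: h [8B, align 8] → 16; @16: c [8B, align 8] → 24; @24: f [1B, align 1] → 25; +7 tail pad (align 8); size 32, align 8
@0: payload_len [4B, align 2] → 4
@4: src [32B, align 2] → 36
@36: length [4B, align 2] → 40
@40: flags [10B, align 2] → 50
@50: window [8B, align 2] → 58
@58: proto [1B, align 1] → 59
+1 pad (align 2)
@60: seq [4B, align 2] → 64
size 64, align 2
array of 10: 10 × 64 = 640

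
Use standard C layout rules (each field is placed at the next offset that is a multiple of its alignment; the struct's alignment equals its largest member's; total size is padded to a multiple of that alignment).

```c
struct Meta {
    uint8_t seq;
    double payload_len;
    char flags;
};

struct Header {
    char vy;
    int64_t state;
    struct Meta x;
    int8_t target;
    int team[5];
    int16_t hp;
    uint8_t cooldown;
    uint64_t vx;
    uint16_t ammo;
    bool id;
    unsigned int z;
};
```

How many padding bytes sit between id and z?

1

Meta: @0: seq [1B, align 1] → 1; +7 pad (align 8); @8: payload_len [8B, align 8] → 16; @16: flags [1B, align 1] → 17; +7 tail pad (align 8); size 24, align 8
@0: vy [1B, align 1] → 1
+7 pad (align 8)
@8: state [8B, align 8] → 16
@16: x [24B, align 8] → 40
@40: target [1B, align 1] → 41
+3 pad (align 4)
@44: team [20B, align 4] → 64
@64: hp [2B, align 2] → 66
@66: cooldown [1B, align 1] → 67
+5 pad (align 8)
@72: vx [8B, align 8] → 80
@80: ammo [2B, align 2] → 82
@82: id [1B, align 1] → 83
+1 pad (align 4)
@84: z [4B, align 4] → 88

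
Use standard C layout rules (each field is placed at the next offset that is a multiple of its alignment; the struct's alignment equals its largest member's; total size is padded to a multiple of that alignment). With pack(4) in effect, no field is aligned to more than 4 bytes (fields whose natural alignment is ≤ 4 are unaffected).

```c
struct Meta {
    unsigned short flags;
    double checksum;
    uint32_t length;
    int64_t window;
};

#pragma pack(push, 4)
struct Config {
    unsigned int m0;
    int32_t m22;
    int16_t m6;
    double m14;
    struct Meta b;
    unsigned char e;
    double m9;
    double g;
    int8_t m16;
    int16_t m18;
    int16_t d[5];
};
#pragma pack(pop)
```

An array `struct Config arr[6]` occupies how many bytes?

528

Meta: 0..2  flags  (2B, 2-aligned); 2..8  -- padding (6B); 8..16  checksum  (8B, 8-aligned); 16..20  length  (4B, 4-aligned); 20..24  -- padding (4B); 24..32  window  (8B, 8-aligned); sizeof = 32, alignof = 8
0..4  m0  (4B, 4-aligned)
4..8  m22  (4B, 4-aligned)
8..10  m6  (2B, 2-aligned)
10..12  -- padding (2B)
12..20  m14  (8B, 4-aligned)
20..52  b  (32B, 4-aligned)
52..53  e  (1B, 1-aligned)
53..56  -- padding (3B)
56..64  m9  (8B, 4-aligned)
64..72  g  (8B, 4-aligned)
72..73  m16  (1B, 1-aligned)
73..74  -- padding (1B)
74..76  m18  (2B, 2-aligned)
76..86  d  (10B, 2-aligned)
86..88  -- tail padding (2B)
sizeof = 88, alignof = 4
array of 6: 6 × 88 = 528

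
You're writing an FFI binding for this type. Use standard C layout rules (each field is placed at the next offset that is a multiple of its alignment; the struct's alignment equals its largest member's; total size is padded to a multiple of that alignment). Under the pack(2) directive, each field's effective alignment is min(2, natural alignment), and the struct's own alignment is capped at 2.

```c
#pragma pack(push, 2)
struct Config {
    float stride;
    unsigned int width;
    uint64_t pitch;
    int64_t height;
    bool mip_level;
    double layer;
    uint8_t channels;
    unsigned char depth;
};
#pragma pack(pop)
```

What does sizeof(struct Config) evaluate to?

36

stride at 0 (size 4, align 2) → ends 4
width at 4 (size 4, align 2) → ends 8
pitch at 8 (size 8, align 2) → ends 16
height at 16 (size 8, align 2) → ends 24
mip_level at 24 (size 1, align 1) → ends 25
pad 1 to align 2 for layer
layer at 26 (size 8, align 2) → ends 34
channels at 34 (size 1, align 1) → ends 35
depth at 35 (size 1, align 1) → ends 36
total 36 bytes, alignment 2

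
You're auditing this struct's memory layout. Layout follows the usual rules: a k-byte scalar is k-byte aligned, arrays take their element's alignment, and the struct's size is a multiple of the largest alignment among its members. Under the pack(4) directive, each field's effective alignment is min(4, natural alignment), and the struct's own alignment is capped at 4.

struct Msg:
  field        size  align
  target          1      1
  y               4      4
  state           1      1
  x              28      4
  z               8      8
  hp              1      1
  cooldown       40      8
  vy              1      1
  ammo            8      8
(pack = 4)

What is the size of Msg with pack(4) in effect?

104

@0: target [1B, align 1] → 1
+3 pad (align 4)
@4: y [4B, align 4] → 8
@8: state [1B, align 1] → 9
+3 pad (align 4)
@12: x [28B, align 4] → 40
@40: z [8B, align 4] → 48
@48: hp [1B, align 1] → 49
+3 pad (align 4)
@52: cooldown [40B, align 4] → 92
@92: vy [1B, align 1] → 93
+3 pad (align 4)
@96: ammo [8B, align 4] → 104
size 104, align 4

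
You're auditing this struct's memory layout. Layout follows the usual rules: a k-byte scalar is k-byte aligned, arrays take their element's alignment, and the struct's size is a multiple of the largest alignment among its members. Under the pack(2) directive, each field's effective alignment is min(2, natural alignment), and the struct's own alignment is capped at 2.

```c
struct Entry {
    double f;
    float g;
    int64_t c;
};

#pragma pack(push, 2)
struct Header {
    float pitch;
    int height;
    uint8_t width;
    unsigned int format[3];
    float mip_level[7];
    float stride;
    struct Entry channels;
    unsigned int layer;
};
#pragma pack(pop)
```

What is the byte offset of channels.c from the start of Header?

70

Entry: f at 0 (size 8, align 8) → ends 8; g at 8 (size 4, align 4) → ends 12; pad 4 to align 8 for c; c at 16 (size 8, align 8) → ends 24; total 24 bytes, alignment 8
pitch at 0 (size 4, align 2) → ends 4
height at 4 (size 4, align 2) → ends 8
width at 8 (size 1, align 1) → ends 9
pad 1 to align 2 for format
format at 10 (size 12, align 2) → ends 22
mip_level at 22 (size 28, align 2) → ends 50
stride at 50 (size 4, align 2) → ends 54
channels at 54 (size 24, align 2) → ends 78
within Entry: c at 16
54 + 16 = 70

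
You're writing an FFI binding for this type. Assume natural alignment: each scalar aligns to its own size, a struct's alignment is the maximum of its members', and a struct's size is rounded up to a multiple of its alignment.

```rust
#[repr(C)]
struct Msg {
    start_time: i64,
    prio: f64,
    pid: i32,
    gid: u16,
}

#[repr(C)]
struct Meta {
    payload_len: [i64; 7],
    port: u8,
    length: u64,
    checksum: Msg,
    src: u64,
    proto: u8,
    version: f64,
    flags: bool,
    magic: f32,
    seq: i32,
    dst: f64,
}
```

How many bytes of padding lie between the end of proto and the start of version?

Msg: 0..8  start_time  (8B, 8-aligned); 8..16  prio  (8B, 8-aligned); 16..20  pid  (4B, 4-aligned); 20..22  gid  (2B, 2-aligned); 22..24  -- tail padding (2B); sizeof = 24, alignof = 8
0..56  payload_len  (56B, 8-aligned)
56..57  port  (1B, 1-aligned)
57..64  -- padding (7B)
64..72  length  (8B, 8-aligned)
72..96  checksum  (24B, 8-aligned)
96..104  src  (8B, 8-aligned)
104..105  proto  (1B, 1-aligned)
105..112  -- padding (7B)
112..120  version  (8B, 8-aligned)

7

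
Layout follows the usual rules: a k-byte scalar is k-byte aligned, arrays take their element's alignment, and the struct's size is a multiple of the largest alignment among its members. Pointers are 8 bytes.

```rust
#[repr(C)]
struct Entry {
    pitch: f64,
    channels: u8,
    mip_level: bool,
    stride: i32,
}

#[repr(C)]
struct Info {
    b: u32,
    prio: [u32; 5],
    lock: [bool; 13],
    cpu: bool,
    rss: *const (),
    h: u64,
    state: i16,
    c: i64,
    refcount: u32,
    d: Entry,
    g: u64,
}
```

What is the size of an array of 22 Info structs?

2288

Entry: pitch at 0 (size 8, align 8) → ends 8; channels at 8 (size 1, align 1) → ends 9; mip_level at 9 (size 1, align 1) → ends 10; pad 2 to align 4 for stride; stride at 12 (size 4, align 4) → ends 16; total 16 bytes, alignment 8
b at 0 (size 4, align 4) → ends 4
prio at 4 (size 20, align 4) → ends 24
lock at 24 (size 13, align 1) → ends 37
cpu at 37 (size 1, align 1) → ends 38
pad 2 to align 8 for rss
rss at 40 (size 8, align 8) → ends 48
h at 48 (size 8, align 8) → ends 56
state at 56 (size 2, align 2) → ends 58
pad 6 to align 8 for c
c at 64 (size 8, align 8) → ends 72
refcount at 72 (size 4, align 4) → ends 76
pad 4 to align 8 for d
d at 80 (size 16, align 8) → ends 96
g at 96 (size 8, align 8) → ends 104
total 104 bytes, alignment 8
array of 22: 22 × 104 = 2288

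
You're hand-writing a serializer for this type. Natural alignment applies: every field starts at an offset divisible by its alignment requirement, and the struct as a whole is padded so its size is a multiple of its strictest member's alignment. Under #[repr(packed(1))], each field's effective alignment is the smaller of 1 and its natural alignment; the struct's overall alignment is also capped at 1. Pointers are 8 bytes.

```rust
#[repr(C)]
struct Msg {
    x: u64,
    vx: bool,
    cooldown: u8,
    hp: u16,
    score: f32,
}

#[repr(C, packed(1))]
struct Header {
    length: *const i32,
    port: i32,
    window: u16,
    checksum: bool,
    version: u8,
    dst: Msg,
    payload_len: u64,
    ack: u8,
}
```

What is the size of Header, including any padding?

Msg: @0: x [8B, align 8] → 8; @8: vx [1B, align 1] → 9; @9: cooldown [1B, align 1] → 10; @10: hp [2B, align 2] → 12; @12: score [4B, align 4] → 16; size 16, align 8
@0: length [8B, align 1] → 8
@8: port [4B, align 1] → 12
@12: window [2B, align 1] → 14
@14: checksum [1B, align 1] → 15
@15: version [1B, align 1] → 16
@16: dst [16B, align 1] → 32
@32: payload_len [8B, align 1] → 40
@40: ack [1B, align 1] → 41
size 41, align 1

41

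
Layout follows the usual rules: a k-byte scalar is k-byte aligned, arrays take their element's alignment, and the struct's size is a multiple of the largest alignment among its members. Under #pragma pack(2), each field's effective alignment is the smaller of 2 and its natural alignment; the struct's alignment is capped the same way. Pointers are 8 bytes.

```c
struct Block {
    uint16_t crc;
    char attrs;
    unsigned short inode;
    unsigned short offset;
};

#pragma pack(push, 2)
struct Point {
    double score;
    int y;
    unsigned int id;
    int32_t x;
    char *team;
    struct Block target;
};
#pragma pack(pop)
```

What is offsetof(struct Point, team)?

20

Block: crc at 0 (size 2, align 2) → ends 2; attrs at 2 (size 1, align 1) → ends 3; pad 1 to align 2 for inode; inode at 4 (size 2, align 2) → ends 6; offset at 6 (size 2, align 2) → ends 8; total 8 bytes, alignment 2
score at 0 (size 8, align 2) → ends 8
y at 8 (size 4, align 2) → ends 12
id at 12 (size 4, align 2) → ends 16
x at 16 (size 4, align 2) → ends 20
team at 20 (size 8, align 2) → ends 28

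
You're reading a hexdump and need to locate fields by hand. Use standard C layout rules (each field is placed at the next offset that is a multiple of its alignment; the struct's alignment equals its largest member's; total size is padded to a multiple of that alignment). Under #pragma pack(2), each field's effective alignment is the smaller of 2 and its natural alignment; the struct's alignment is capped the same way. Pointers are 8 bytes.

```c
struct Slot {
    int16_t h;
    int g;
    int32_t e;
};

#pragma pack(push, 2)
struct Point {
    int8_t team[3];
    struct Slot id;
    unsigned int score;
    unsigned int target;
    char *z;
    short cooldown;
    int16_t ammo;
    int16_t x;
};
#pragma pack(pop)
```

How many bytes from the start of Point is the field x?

Slot: h at 0 (size 2, align 2) → ends 2; pad 2 to align 4 for g; g at 4 (size 4, align 4) → ends 8; e at 8 (size 4, align 4) → ends 12; total 12 bytes, alignment 4
team at 0 (size 3, align 1) → ends 3
pad 1 to align 2 for id
id at 4 (size 12, align 2) → ends 16
score at 16 (size 4, align 2) → ends 20
target at 20 (size 4, align 2) → ends 24
z at 24 (size 8, align 2) → ends 32
cooldown at 32 (size 2, align 2) → ends 34
ammo at 34 (size 2, align 2) → ends 36
x at 36 (size 2, align 2) → ends 38

36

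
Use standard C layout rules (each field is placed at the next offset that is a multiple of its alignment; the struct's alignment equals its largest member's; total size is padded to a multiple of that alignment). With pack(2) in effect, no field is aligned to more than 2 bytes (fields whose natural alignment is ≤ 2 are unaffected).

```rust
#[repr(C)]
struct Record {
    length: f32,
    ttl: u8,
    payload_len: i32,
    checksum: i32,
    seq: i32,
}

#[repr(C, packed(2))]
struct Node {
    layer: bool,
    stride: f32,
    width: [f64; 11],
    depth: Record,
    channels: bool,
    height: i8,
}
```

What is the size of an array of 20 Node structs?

Record: @0: length [4B, align 4] → 4; @4: ttl [1B, align 1] → 5; +3 pad (align 4); @8: payload_len [4B, align 4] → 12; @12: checksum [4B, align 4] → 16; @16: seq [4B, align 4] → 20; size 20, align 4
@0: layer [1B, align 1] → 1
+1 pad (align 2)
@2: stride [4B, align 2] → 6
@6: width [88B, align 2] → 94
@94: depth [20B, align 2] → 114
@114: channels [1B, align 1] → 115
@115: height [1B, align 1] → 116
size 116, align 2
array of 20: 20 × 116 = 2320

2320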